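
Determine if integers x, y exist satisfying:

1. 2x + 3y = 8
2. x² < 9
Yes

Take x = -2, y = 4. Substituting into each constraint:
  (1) 2(-2) + 3(4) = 8 ✓
  (2) x² = (-2)² = 4, and 4 < 9 ✓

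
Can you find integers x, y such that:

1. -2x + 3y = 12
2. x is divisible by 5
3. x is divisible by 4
Yes

Take x = 0, y = 4. Substituting into each constraint:
  (1) -2(0) + 3(4) = 12 ✓
  (2) 0 = 5 × 0, remainder 0 ✓
  (3) 0 = 4 × 0, remainder 0 ✓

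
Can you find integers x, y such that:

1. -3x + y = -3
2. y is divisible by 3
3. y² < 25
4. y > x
Yes

Take x = 2, y = 3. Substituting into each constraint:
  (1) -3(2) + 3 = -3 ✓
  (2) 3 = 3 × 1, remainder 0 ✓
  (3) y² = (3)² = 9, and 9 < 25 ✓
  (4) 3 > 2 ✓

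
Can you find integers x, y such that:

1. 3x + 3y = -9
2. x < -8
Yes

Take x = -9, y = 6. Substituting into each constraint:
  (1) 3(-9) + 3(6) = -9 ✓
  (2) -9 < -8 ✓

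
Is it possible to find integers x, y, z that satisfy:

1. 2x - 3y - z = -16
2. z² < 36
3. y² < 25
Yes

Take x = -8, y = 0, z = 0. Substituting into each constraint:
  (1) 2(-8) - 3(0) + 0 = -16 ✓
  (2) z² = (0)² = 0, and 0 < 36 ✓
  (3) y² = (0)² = 0, and 0 < 25 ✓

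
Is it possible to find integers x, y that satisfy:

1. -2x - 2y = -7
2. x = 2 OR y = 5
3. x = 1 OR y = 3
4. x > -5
No

Even the single constraint (-2x - 2y = -7) is infeasible over the integers.

  - -2x - 2y = -7: every term on the left is divisible by 2, so the LHS ≡ 0 (mod 2), but the RHS -7 is not — no integer solution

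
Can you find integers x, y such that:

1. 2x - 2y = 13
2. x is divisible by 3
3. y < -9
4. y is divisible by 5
No

Even the single constraint (2x - 2y = 13) is infeasible over the integers.

  - 2x - 2y = 13: every term on the left is divisible by 2, so the LHS ≡ 0 (mod 2), but the RHS 13 is not — no integer solution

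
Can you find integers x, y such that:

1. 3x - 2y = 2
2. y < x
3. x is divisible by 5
Yes

Take x = 0, y = -1. Substituting into each constraint:
  (1) 3(0) - 2(-1) = 2 ✓
  (2) -1 < 0 ✓
  (3) 0 = 5 × 0, remainder 0 ✓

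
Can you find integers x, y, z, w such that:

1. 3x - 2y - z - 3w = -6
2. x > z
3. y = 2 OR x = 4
Yes

Take x = 3, y = 2, z = 2, w = 3. Substituting into each constraint:
  (1) 3(3) - 2(2) + (-2) - 3(3) = -6 ✓
  (2) 3 > 2 ✓
  (3) y = 2, target 2 ✓ (first branch holds)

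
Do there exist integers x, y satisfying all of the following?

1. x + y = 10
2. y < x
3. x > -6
Yes

Take x = 6, y = 4. Substituting into each constraint:
  (1) 6 + 4 = 10 ✓
  (2) 4 < 6 ✓
  (3) 6 > -6 ✓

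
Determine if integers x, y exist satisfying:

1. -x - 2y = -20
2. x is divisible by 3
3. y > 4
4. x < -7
Yes

Take x = -12, y = 16. Substituting into each constraint:
  (1) 12 - 2(16) = -20 ✓
  (2) -12 = 3 × -4, remainder 0 ✓
  (3) 16 > 4 ✓
  (4) -12 < -7 ✓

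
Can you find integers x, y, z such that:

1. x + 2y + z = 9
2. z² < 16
Yes

Take x = 9, y = 0, z = 0. Substituting into each constraint:
  (1) 9 + 2(0) + 0 = 9 ✓
  (2) z² = (0)² = 0, and 0 < 16 ✓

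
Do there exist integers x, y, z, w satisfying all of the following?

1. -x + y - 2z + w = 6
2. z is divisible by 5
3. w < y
Yes

Take x = -5, y = 1, z = 0, w = 0. Substituting into each constraint:
  (1) 5 + 1 - 2(0) + 0 = 6 ✓
  (2) 0 = 5 × 0, remainder 0 ✓
  (3) 0 < 1 ✓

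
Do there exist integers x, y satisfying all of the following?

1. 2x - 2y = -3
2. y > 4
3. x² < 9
No

Even the single constraint (2x - 2y = -3) is infeasible over the integers.

  - 2x - 2y = -3: every term on the left is divisible by 2, so the LHS ≡ 0 (mod 2), but the RHS -3 is not — no integer solution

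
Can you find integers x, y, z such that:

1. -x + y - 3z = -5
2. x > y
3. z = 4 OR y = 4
Yes

Take x = 6, y = 4, z = 1. Substituting into each constraint:
  (1) (-6) + 4 - 3(1) = -5 ✓
  (2) 6 > 4 ✓
  (3) y = 4, target 4 ✓ (second branch holds)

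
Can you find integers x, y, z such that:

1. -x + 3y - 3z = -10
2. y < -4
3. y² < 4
No

A contradictory subset is {y < -4, y² < 4}. No integer assignment can satisfy these jointly:

  - y < -4: bounds one variable relative to a constant
  - y² < 4: restricts y to |y| ≤ 1

Direct contradiction: the bounds on y require y ≥ -1 and y ≤ -5 simultaneously, which is empty.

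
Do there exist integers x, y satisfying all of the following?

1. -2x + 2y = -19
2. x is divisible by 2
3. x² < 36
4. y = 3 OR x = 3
No

Even the single constraint (-2x + 2y = -19) is infeasible over the integers.

  - -2x + 2y = -19: every term on the left is divisible by 2, so the LHS ≡ 0 (mod 2), but the RHS -19 is not — no integer solution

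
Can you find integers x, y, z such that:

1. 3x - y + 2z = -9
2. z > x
Yes

Take x = -1, y = 6, z = 0. Substituting into each constraint:
  (1) 3(-1) + (-6) + 2(0) = -9 ✓
  (2) 0 > -1 ✓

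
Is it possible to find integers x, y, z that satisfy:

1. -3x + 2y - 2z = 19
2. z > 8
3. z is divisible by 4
Yes

Take x = -13, y = 2, z = 12. Substituting into each constraint:
  (1) -3(-13) + 2(2) - 2(12) = 19 ✓
  (2) 12 > 8 ✓
  (3) 12 = 4 × 3, remainder 0 ✓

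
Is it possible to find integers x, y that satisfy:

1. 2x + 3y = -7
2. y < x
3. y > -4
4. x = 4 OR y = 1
No

The full constraint system is jointly infeasible over the integers. Each constraint and what it forces:

  - 2x + 3y = -7: is a linear equation tying the variables together
  - y < x: bounds one variable relative to another variable
  - y > -4: bounds one variable relative to a constant
  - x = 4 OR y = 1: forces a choice: either x = 4 or y = 1

Split on the disjunction (x = 4 OR y = 1):
  • If x = 4: the equation forces y = -5, which contradicts the bound y ≥ -3.
  • If y = 1: the equation forces x = -5, giving (y, x) = (1, -5), which violates x > y.
Both branches are infeasible, so the system has no integer solution.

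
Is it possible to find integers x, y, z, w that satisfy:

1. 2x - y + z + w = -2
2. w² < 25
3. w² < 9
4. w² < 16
Yes

Take x = 0, y = 0, z = 0, w = -2. Substituting into each constraint:
  (1) 2(0) + 0 + 0 + (-2) = -2 ✓
  (2) w² = (-2)² = 4, and 4 < 25 ✓
  (3) w² = (-2)² = 4, and 4 < 9 ✓
  (4) w² = (-2)² = 4, and 4 < 16 ✓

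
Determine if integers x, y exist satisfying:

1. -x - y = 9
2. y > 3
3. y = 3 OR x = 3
No

The full constraint system is jointly infeasible over the integers. Each constraint and what it forces:

  - -x - y = 9: is a linear equation tying the variables together
  - y > 3: bounds one variable relative to a constant
  - y = 3 OR x = 3: forces a choice: either y = 3 or x = 3

Split on the disjunction (y = 3 OR x = 3):
  • If y = 3: this contradicts the bound y ≥ 4.
  • If x = 3: the equation forces y = -12, which contradicts the bound y ≥ 4.
Both branches are infeasible, so the system has no integer solution.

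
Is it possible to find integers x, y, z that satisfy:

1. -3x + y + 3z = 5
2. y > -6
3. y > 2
Yes

Take x = 0, y = 5, z = 0. Substituting into each constraint:
  (1) -3(0) + 5 + 3(0) = 5 ✓
  (2) 5 > -6 ✓
  (3) 5 > 2 ✓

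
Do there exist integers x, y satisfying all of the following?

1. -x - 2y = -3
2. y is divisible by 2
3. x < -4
Yes

Take x = -5, y = 4. Substituting into each constraint:
  (1) 5 - 2(4) = -3 ✓
  (2) 4 = 2 × 2, remainder 0 ✓
  (3) -5 < -4 ✓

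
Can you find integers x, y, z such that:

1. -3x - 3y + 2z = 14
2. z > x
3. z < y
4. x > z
No

A contradictory subset is {z > x, x > z}. No integer assignment can satisfy these jointly:

  - z > x: bounds one variable relative to another variable
  - x > z: bounds one variable relative to another variable

Direct contradiction: z > x and x > z cannot both hold.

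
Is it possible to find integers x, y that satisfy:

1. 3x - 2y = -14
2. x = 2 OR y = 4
Yes

Take x = -2, y = 4. Substituting into each constraint:
  (1) 3(-2) - 2(4) = -14 ✓
  (2) y = 4, target 4 ✓ (second branch holds)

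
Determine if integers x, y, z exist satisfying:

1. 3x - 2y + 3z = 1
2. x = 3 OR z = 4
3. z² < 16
Yes

Take x = 3, y = 4, z = 0. Substituting into each constraint:
  (1) 3(3) - 2(4) + 3(0) = 1 ✓
  (2) x = 3, target 3 ✓ (first branch holds)
  (3) z² = (0)² = 0, and 0 < 16 ✓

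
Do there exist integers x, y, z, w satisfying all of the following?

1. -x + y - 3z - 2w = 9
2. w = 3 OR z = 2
Yes

Take x = 0, y = 0, z = -5, w = 3. Substituting into each constraint:
  (1) 0 + 0 - 3(-5) - 2(3) = 9 ✓
  (2) w = 3, target 3 ✓ (first branch holds)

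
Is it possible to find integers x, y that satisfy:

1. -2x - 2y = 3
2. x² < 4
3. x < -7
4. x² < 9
No

Even the single constraint (-2x - 2y = 3) is infeasible over the integers.

  - -2x - 2y = 3: every term on the left is divisible by 2, so the LHS ≡ 0 (mod 2), but the RHS 3 is not — no integer solution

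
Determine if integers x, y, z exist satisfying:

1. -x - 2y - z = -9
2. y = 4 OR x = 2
Yes

Take x = 2, y = 3, z = 1. Substituting into each constraint:
  (1) (-2) - 2(3) + (-1) = -9 ✓
  (2) x = 2, target 2 ✓ (second branch holds)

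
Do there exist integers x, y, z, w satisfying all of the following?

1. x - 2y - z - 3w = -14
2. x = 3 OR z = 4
Yes

Take x = 3, y = 0, z = 2, w = 5. Substituting into each constraint:
  (1) 3 - 2(0) + (-2) - 3(5) = -14 ✓
  (2) x = 3, target 3 ✓ (first branch holds)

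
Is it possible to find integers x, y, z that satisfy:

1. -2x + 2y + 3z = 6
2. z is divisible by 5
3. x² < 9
Yes

Take x = 2, y = 5, z = 0. Substituting into each constraint:
  (1) -2(2) + 2(5) + 3(0) = 6 ✓
  (2) 0 = 5 × 0, remainder 0 ✓
  (3) x² = (2)² = 4, and 4 < 9 ✓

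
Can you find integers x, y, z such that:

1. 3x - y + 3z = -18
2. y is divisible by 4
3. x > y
Yes

Take x = 1, y = 0, z = -7. Substituting into each constraint:
  (1) 3(1) + 0 + 3(-7) = -18 ✓
  (2) 0 = 4 × 0, remainder 0 ✓
  (3) 1 > 0 ✓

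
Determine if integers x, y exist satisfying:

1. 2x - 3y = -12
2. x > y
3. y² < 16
No

The full constraint system is jointly infeasible over the integers. Each constraint and what it forces:

  - 2x - 3y = -12: is a linear equation tying the variables together
  - x > y: bounds one variable relative to another variable
  - y² < 16: restricts y to |y| ≤ 3

The bounds confine y to {-3, -2, -1, 0, 1, 2, 3}. For each value, substitute into the equation:
  • y = -3: the equation gives 2x = -21, so x would not be an integer.
  • y = -2: the equation forces x = -9, but x > y fails since -9 ≤ -2.
  • y = -1: the equation gives 2x = -15, so x would not be an integer.
  • y = 0: the equation forces x = -6, but x > y fails since -6 ≤ 0.
  • y = 1: the equation gives 2x = -9, so x would not be an integer.
  • y = 2: the equation forces x = -3, but x > y fails since -3 ≤ 2.
  • y = 3: the equation gives 2x = -3, so x would not be an integer.
Every case fails, so no integer solution exists.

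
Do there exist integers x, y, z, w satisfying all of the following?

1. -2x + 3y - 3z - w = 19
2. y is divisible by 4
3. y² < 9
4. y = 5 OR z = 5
Yes

Take x = 0, y = 0, z = 5, w = -34. Substituting into each constraint:
  (1) -2(0) + 3(0) - 3(5) + 34 = 19 ✓
  (2) 0 = 4 × 0, remainder 0 ✓
  (3) y² = (0)² = 0, and 0 < 9 ✓
  (4) z = 5, target 5 ✓ (second branch holds)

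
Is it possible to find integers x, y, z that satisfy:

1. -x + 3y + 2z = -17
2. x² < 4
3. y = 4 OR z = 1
Yes

Take x = 1, y = -6, z = 1. Substituting into each constraint:
  (1) (-1) + 3(-6) + 2(1) = -17 ✓
  (2) x² = (1)² = 1, and 1 < 4 ✓
  (3) z = 1, target 1 ✓ (second branch holds)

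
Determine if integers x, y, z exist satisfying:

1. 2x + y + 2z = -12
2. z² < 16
Yes

Take x = -6, y = 0, z = 0. Substituting into each constraint:
  (1) 2(-6) + 0 + 2(0) = -12 ✓
  (2) z² = (0)² = 0, and 0 < 16 ✓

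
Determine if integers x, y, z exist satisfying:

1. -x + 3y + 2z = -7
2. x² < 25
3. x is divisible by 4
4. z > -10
Yes

Take x = 0, y = 1, z = -5. Substituting into each constraint:
  (1) 0 + 3(1) + 2(-5) = -7 ✓
  (2) x² = (0)² = 0, and 0 < 25 ✓
  (3) 0 = 4 × 0, remainder 0 ✓
  (4) -5 > -10 ✓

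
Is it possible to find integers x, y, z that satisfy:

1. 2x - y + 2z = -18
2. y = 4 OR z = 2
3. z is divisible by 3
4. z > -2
Yes

Take x = -7, y = 4, z = 0. Substituting into each constraint:
  (1) 2(-7) + (-4) + 2(0) = -18 ✓
  (2) y = 4, target 4 ✓ (first branch holds)
  (3) 0 = 3 × 0, remainder 0 ✓
  (4) 0 > -2 ✓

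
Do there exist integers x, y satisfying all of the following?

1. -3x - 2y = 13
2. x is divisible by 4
No

The full constraint system is jointly infeasible over the integers. Each constraint and what it forces:

  - -3x - 2y = 13: is a linear equation tying the variables together
  - x is divisible by 4: restricts x to multiples of 4

Modular obstruction: writing x = 4x', every remaining term of the linear equation is divisible by 2, so the left side is ≡ 0 (mod 2); but the right side 13 ≡ 1 (mod 2). No integers can satisfy it.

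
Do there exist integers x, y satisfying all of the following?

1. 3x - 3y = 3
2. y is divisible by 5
Yes

Take x = 1, y = 0. Substituting into each constraint:
  (1) 3(1) - 3(0) = 3 ✓
  (2) 0 = 5 × 0, remainder 0 ✓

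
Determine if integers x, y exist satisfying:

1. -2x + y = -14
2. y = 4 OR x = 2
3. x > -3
Yes

Take x = 2, y = -10. Substituting into each constraint:
  (1) -2(2) + (-10) = -14 ✓
  (2) x = 2, target 2 ✓ (second branch holds)
  (3) 2 > -3 ✓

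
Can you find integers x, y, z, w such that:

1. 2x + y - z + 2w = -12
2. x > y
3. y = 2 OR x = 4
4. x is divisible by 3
Yes

Take x = 3, y = 2, z = 0, w = -10. Substituting into each constraint:
  (1) 2(3) + 2 + 0 + 2(-10) = -12 ✓
  (2) 3 > 2 ✓
  (3) y = 2, target 2 ✓ (first branch holds)
  (4) 3 = 3 × 1, remainder 0 ✓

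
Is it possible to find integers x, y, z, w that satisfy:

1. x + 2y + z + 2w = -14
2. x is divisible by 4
Yes

Take x = 0, y = -7, z = 0, w = 0. Substituting into each constraint:
  (1) 0 + 2(-7) + 0 + 2(0) = -14 ✓
  (2) 0 = 4 × 0, remainder 0 ✓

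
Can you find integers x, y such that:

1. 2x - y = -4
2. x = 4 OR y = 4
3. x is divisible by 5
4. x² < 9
Yes

Take x = 0, y = 4. Substituting into each constraint:
  (1) 2(0) + (-4) = -4 ✓
  (2) y = 4, target 4 ✓ (second branch holds)
  (3) 0 = 5 × 0, remainder 0 ✓
  (4) x² = (0)² = 0, and 0 < 9 ✓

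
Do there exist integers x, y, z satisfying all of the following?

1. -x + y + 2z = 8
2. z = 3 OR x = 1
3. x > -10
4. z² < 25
Yes

Take x = 1, y = 9, z = 0. Substituting into each constraint:
  (1) (-1) + 9 + 2(0) = 8 ✓
  (2) x = 1, target 1 ✓ (second branch holds)
  (3) 1 > -10 ✓
  (4) z² = (0)² = 0, and 0 < 25 ✓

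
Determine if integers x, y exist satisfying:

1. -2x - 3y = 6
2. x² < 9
Yes

Take x = 0, y = -2. Substituting into each constraint:
  (1) -2(0) - 3(-2) = 6 ✓
  (2) x² = (0)² = 0, and 0 < 9 ✓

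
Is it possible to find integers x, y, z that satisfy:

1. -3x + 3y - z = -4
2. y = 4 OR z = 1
Yes

Take x = 1, y = 0, z = 1. Substituting into each constraint:
  (1) -3(1) + 3(0) + (-1) = -4 ✓
  (2) z = 1, target 1 ✓ (second branch holds)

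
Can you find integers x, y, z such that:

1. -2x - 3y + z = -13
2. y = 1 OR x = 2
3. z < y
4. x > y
Yes

Take x = 2, y = 1, z = -6. Substituting into each constraint:
  (1) -2(2) - 3(1) + (-6) = -13 ✓
  (2) y = 1, target 1 ✓ (first branch holds)
  (3) -6 < 1 ✓
  (4) 2 > 1 ✓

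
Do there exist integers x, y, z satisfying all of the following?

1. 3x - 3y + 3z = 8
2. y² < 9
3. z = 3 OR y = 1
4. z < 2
No

Even the single constraint (3x - 3y + 3z = 8) is infeasible over the integers.

  - 3x - 3y + 3z = 8: every term on the left is divisible by 3, so the LHS ≡ 0 (mod 3), but the RHS 8 is not — no integer solution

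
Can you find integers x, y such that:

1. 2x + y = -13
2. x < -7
Yes

Take x = -8, y = 3. Substituting into each constraint:
  (1) 2(-8) + 3 = -13 ✓
  (2) -8 < -7 ✓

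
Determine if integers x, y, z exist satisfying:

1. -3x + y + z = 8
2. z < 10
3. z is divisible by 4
Yes

Take x = 0, y = 8, z = 0. Substituting into each constraint:
  (1) -3(0) + 8 + 0 = 8 ✓
  (2) 0 < 10 ✓
  (3) 0 = 4 × 0, remainder 0 ✓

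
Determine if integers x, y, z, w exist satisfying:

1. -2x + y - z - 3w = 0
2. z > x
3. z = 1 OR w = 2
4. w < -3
Yes

Take x = 0, y = -11, z = 1, w = -4. Substituting into each constraint:
  (1) -2(0) + (-11) + (-1) - 3(-4) = 0 ✓
  (2) 1 > 0 ✓
  (3) z = 1, target 1 ✓ (first branch holds)
  (4) -4 < -3 ✓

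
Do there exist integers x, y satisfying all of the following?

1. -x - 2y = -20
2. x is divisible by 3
Yes

Take x = 0, y = 10. Substituting into each constraint:
  (1) 0 - 2(10) = -20 ✓
  (2) 0 = 3 × 0, remainder 0 ✓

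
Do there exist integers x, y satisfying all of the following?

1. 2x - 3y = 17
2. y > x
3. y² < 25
No

The full constraint system is jointly infeasible over the integers. Each constraint and what it forces:

  - 2x - 3y = 17: is a linear equation tying the variables together
  - y > x: bounds one variable relative to another variable
  - y² < 25: restricts y to |y| ≤ 4

The bounds confine y to {-4, -3, -2, -1, 0, 1, 2, 3, 4}. For each value, substitute into the equation:
  • y = -4: the equation gives 2x = 5, so x would not be an integer.
  • y = -3: the equation forces x = 4, but y > x fails since -3 ≤ 4.
  • y = -2: the equation gives 2x = 11, so x would not be an integer.
  • y = -1: the equation forces x = 7, but y > x fails since -1 ≤ 7.
  • y = 0: the equation gives 2x = 17, so x would not be an integer.
  • y = 1: the equation forces x = 10, but y > x fails since 1 ≤ 10.
  • y = 2: the equation gives 2x = 23, so x would not be an integer.
  • y = 3: the equation forces x = 13, but y > x fails since 3 ≤ 13.
  • y = 4: the equation gives 2x = 29, so x would not be an integer.
Every case fails, so no integer solution exists.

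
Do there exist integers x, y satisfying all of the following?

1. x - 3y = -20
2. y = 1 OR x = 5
Yes

Take x = -17, y = 1. Substituting into each constraint:
  (1) (-17) - 3(1) = -20 ✓
  (2) y = 1, target 1 ✓ (first branch holds)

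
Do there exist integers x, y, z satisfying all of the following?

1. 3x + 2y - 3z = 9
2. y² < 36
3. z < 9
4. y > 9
No

A contradictory subset is {y² < 36, y > 9}. No integer assignment can satisfy these jointly:

  - y² < 36: restricts y to |y| ≤ 5
  - y > 9: bounds one variable relative to a constant

Direct contradiction: the bounds on y require y ≥ 10 and y ≤ 5 simultaneously, which is empty.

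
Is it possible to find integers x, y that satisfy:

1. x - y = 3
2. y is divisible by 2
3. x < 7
Yes

Take x = 3, y = 0. Substituting into each constraint:
  (1) 3 + 0 = 3 ✓
  (2) 0 = 2 × 0, remainder 0 ✓
  (3) 3 < 7 ✓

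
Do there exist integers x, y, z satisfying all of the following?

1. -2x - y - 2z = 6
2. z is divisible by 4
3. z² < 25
Yes

Take x = -3, y = 0, z = 0. Substituting into each constraint:
  (1) -2(-3) + 0 - 2(0) = 6 ✓
  (2) 0 = 4 × 0, remainder 0 ✓
  (3) z² = (0)² = 0, and 0 < 25 ✓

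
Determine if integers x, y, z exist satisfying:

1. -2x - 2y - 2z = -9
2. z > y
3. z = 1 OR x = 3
No

Even the single constraint (-2x - 2y - 2z = -9) is infeasible over the integers.

  - -2x - 2y - 2z = -9: every term on the left is divisible by 2, so the LHS ≡ 0 (mod 2), but the RHS -9 is not — no integer solution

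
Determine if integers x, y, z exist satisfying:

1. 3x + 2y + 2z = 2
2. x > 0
Yes

Take x = 2, y = -2, z = 0. Substituting into each constraint:
  (1) 3(2) + 2(-2) + 2(0) = 2 ✓
  (2) 2 > 0 ✓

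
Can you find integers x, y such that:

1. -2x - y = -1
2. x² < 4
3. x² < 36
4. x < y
Yes

Take x = 0, y = 1. Substituting into each constraint:
  (1) -2(0) + (-1) = -1 ✓
  (2) x² = (0)² = 0, and 0 < 4 ✓
  (3) x² = (0)² = 0, and 0 < 36 ✓
  (4) 0 < 1 ✓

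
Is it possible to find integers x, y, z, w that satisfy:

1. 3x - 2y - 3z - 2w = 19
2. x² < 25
Yes

Take x = 0, y = 0, z = -7, w = 1. Substituting into each constraint:
  (1) 3(0) - 2(0) - 3(-7) - 2(1) = 19 ✓
  (2) x² = (0)² = 0, and 0 < 25 ✓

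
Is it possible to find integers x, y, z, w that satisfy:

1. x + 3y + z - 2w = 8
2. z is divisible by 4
Yes

Take x = 0, y = 4, z = 0, w = 2. Substituting into each constraint:
  (1) 0 + 3(4) + 0 - 2(2) = 8 ✓
  (2) 0 = 4 × 0, remainder 0 ✓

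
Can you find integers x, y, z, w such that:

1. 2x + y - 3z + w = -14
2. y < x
Yes

Take x = 0, y = -1, z = 5, w = 2. Substituting into each constraint:
  (1) 2(0) + (-1) - 3(5) + 2 = -14 ✓
  (2) -1 < 0 ✓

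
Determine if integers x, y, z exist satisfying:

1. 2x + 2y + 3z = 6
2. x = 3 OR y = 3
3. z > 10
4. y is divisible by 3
Yes

Take x = 3, y = -18, z = 12. Substituting into each constraint:
  (1) 2(3) + 2(-18) + 3(12) = 6 ✓
  (2) x = 3, target 3 ✓ (first branch holds)
  (3) 12 > 10 ✓
  (4) -18 = 3 × -6, remainder 0 ✓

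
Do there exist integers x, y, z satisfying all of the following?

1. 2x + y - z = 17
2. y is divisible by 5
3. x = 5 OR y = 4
Yes

Take x = 5, y = 0, z = -7. Substituting into each constraint:
  (1) 2(5) + 0 + 7 = 17 ✓
  (2) 0 = 5 × 0, remainder 0 ✓
  (3) x = 5, target 5 ✓ (first branch holds)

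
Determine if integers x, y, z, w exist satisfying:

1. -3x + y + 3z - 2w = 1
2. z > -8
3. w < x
Yes

Take x = 0, y = -1, z = 0, w = -1. Substituting into each constraint:
  (1) -3(0) + (-1) + 3(0) - 2(-1) = 1 ✓
  (2) 0 > -8 ✓
  (3) -1 < 0 ✓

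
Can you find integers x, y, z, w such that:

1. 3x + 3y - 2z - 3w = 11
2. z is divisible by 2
Yes

Take x = 0, y = 0, z = 2, w = -5. Substituting into each constraint:
  (1) 3(0) + 3(0) - 2(2) - 3(-5) = 11 ✓
  (2) 2 = 2 × 1, remainder 0 ✓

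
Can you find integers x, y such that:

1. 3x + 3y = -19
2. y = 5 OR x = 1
No

Even the single constraint (3x + 3y = -19) is infeasible over the integers.

  - 3x + 3y = -19: every term on the left is divisible by 3, so the LHS ≡ 0 (mod 3), but the RHS -19 is not — no integer solution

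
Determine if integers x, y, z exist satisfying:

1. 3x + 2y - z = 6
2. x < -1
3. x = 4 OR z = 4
Yes

Take x = -2, y = 8, z = 4. Substituting into each constraint:
  (1) 3(-2) + 2(8) + (-4) = 6 ✓
  (2) -2 < -1 ✓
  (3) z = 4, target 4 ✓ (second branch holds)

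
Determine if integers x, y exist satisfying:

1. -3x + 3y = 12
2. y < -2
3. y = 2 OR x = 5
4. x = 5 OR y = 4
No

A contradictory subset is {-3x + 3y = 12, y < -2, x = 5 OR y = 4}. No integer assignment can satisfy these jointly:

  - -3x + 3y = 12: is a linear equation tying the variables together
  - y < -2: bounds one variable relative to a constant
  - x = 5 OR y = 4: forces a choice: either x = 5 or y = 4

Split on the disjunction (x = 5 OR y = 4):
  • If x = 5: the equation forces y = 9, which contradicts the bound y ≤ -3.
  • If y = 4: this contradicts the bound y ≤ -3.
Both branches are infeasible, so the system has no integer solution.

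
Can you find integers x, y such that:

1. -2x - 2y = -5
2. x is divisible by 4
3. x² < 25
No

Even the single constraint (-2x - 2y = -5) is infeasible over the integers.

  - -2x - 2y = -5: every term on the left is divisible by 2, so the LHS ≡ 0 (mod 2), but the RHS -5 is not — no integer solution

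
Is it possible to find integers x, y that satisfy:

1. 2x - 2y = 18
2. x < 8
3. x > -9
Yes

Take x = 7, y = -2. Substituting into each constraint:
  (1) 2(7) - 2(-2) = 18 ✓
  (2) 7 < 8 ✓
  (3) 7 > -9 ✓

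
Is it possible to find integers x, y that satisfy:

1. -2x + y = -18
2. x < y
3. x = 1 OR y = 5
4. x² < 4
No

A contradictory subset is {-2x + y = -18, x < y, x = 1 OR y = 5}. No integer assignment can satisfy these jointly:

  - -2x + y = -18: is a linear equation tying the variables together
  - x < y: bounds one variable relative to another variable
  - x = 1 OR y = 5: forces a choice: either x = 1 or y = 5

Split on the disjunction (x = 1 OR y = 5):
  • If x = 1: the equation forces y = -16, giving (x, y) = (1, -16), which violates y > x.
  • If y = 5: with y = 5, every remaining term of the linear equation is divisible by 2, so the left side is ≡ 0 (mod 2); but the right side -23 ≡ 1 (mod 2). No integers can satisfy it.
Both branches are infeasible, so the system has no integer solution.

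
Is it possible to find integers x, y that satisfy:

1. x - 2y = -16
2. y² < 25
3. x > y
No

The full constraint system is jointly infeasible over the integers. Each constraint and what it forces:

  - x - 2y = -16: is a linear equation tying the variables together
  - y² < 25: restricts y to |y| ≤ 4
  - x > y: bounds one variable relative to another variable

Propagating the comparison: x > y and y ≥ -4 give x ≥ -3. Range argument: with x ∈ [-3, ∞], y ∈ [-4, 4], the left side of the equation is at least -11, but the right side is -16 < -11. No integer solution exists.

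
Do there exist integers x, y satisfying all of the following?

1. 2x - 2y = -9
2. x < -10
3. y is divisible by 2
No

Even the single constraint (2x - 2y = -9) is infeasible over the integers.

  - 2x - 2y = -9: every term on the left is divisible by 2, so the LHS ≡ 0 (mod 2), but the RHS -9 is not — no integer solution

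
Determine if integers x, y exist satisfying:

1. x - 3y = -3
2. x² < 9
Yes

Take x = 0, y = 1. Substituting into each constraint:
  (1) 0 - 3(1) = -3 ✓
  (2) x² = (0)² = 0, and 0 < 9 ✓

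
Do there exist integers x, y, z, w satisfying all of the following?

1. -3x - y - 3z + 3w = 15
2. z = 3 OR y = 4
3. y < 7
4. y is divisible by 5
Yes

Take x = 0, y = 0, z = 3, w = 8. Substituting into each constraint:
  (1) -3(0) + 0 - 3(3) + 3(8) = 15 ✓
  (2) z = 3, target 3 ✓ (first branch holds)
  (3) 0 < 7 ✓
  (4) 0 = 5 × 0, remainder 0 ✓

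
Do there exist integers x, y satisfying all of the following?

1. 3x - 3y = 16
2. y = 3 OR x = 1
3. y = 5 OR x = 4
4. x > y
No

Even the single constraint (3x - 3y = 16) is infeasible over the integers.

  - 3x - 3y = 16: every term on the left is divisible by 3, so the LHS ≡ 0 (mod 3), but the RHS 16 is not — no integer solution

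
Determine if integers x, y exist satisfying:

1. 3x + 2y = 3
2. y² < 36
Yes

Take x = 1, y = 0. Substituting into each constraint:
  (1) 3(1) + 2(0) = 3 ✓
  (2) y² = (0)² = 0, and 0 < 36 ✓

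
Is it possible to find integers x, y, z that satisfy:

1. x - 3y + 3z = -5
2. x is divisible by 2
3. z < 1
Yes

Take x = -2, y = 1, z = 0. Substituting into each constraint:
  (1) (-2) - 3(1) + 3(0) = -5 ✓
  (2) -2 = 2 × -1, remainder 0 ✓
  (3) 0 < 1 ✓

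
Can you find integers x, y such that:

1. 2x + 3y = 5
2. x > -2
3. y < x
Yes

Take x = 4, y = -1. Substituting into each constraint:
  (1) 2(4) + 3(-1) = 5 ✓
  (2) 4 > -2 ✓
  (3) -1 < 4 ✓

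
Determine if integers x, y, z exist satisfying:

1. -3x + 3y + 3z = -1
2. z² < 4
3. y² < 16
No

Even the single constraint (-3x + 3y + 3z = -1) is infeasible over the integers.

  - -3x + 3y + 3z = -1: every term on the left is divisible by 3, so the LHS ≡ 0 (mod 3), but the RHS -1 is not — no integer solution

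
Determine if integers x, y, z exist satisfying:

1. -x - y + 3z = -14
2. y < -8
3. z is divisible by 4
Yes

Take x = 23, y = -9, z = 0. Substituting into each constraint:
  (1) (-23) + 9 + 3(0) = -14 ✓
  (2) -9 < -8 ✓
  (3) 0 = 4 × 0, remainder 0 ✓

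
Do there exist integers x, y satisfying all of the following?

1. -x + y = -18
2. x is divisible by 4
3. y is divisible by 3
Yes

Take x = 0, y = -18. Substituting into each constraint:
  (1) 0 + (-18) = -18 ✓
  (2) 0 = 4 × 0, remainder 0 ✓
  (3) -18 = 3 × -6, remainder 0 ✓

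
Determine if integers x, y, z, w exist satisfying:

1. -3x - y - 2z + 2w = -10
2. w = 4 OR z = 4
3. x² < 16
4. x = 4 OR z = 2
Yes

Take x = 3, y = 5, z = 2, w = 4. Substituting into each constraint:
  (1) -3(3) + (-5) - 2(2) + 2(4) = -10 ✓
  (2) w = 4, target 4 ✓ (first branch holds)
  (3) x² = (3)² = 9, and 9 < 16 ✓
  (4) z = 2, target 2 ✓ (second branch holds)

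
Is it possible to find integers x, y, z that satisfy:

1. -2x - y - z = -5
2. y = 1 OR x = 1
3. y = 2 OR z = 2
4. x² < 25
Yes

Take x = 1, y = 1, z = 2. Substituting into each constraint:
  (1) -2(1) + (-1) + (-2) = -5 ✓
  (2) y = 1, target 1 ✓ (first branch holds)
  (3) z = 2, target 2 ✓ (second branch holds)
  (4) x² = (1)² = 1, and 1 < 25 ✓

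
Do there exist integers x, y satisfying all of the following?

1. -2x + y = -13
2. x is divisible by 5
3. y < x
Yes

Take x = 0, y = -13. Substituting into each constraint:
  (1) -2(0) + (-13) = -13 ✓
  (2) 0 = 5 × 0, remainder 0 ✓
  (3) -13 < 0 ✓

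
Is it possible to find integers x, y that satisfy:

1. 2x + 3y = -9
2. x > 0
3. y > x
No

The full constraint system is jointly infeasible over the integers. Each constraint and what it forces:

  - 2x + 3y = -9: is a linear equation tying the variables together
  - x > 0: bounds one variable relative to a constant
  - y > x: bounds one variable relative to another variable

Propagating the comparison: y > x and x ≥ 1 give y ≥ 2. Range argument: with x ∈ [1, ∞], y ∈ [2, ∞], the left side of the equation is at least 8, but the right side is -9 < 8. No integer solution exists.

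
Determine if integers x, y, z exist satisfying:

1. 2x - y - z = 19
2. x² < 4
Yes

Take x = 0, y = -19, z = 0. Substituting into each constraint:
  (1) 2(0) + 19 + 0 = 19 ✓
  (2) x² = (0)² = 0, and 0 < 4 ✓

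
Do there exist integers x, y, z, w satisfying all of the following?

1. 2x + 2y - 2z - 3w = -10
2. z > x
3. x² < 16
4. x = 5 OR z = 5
Yes

Take x = 3, y = 0, z = 5, w = 2. Substituting into each constraint:
  (1) 2(3) + 2(0) - 2(5) - 3(2) = -10 ✓
  (2) 5 > 3 ✓
  (3) x² = (3)² = 9, and 9 < 16 ✓
  (4) z = 5, target 5 ✓ (second branch holds)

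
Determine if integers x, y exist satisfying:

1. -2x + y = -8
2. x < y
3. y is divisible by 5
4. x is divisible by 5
No

A contradictory subset is {-2x + y = -8, y is divisible by 5, x is divisible by 5}. No integer assignment can satisfy these jointly:

  - -2x + y = -8: is a linear equation tying the variables together
  - y is divisible by 5: restricts y to multiples of 5
  - x is divisible by 5: restricts x to multiples of 5

Modular obstruction: writing x = 5x' and writing y = 5y', every remaining term of the linear equation is divisible by 5, so the left side is ≡ 0 (mod 5); but the right side -8 ≡ 2 (mod 5). No integers can satisfy it.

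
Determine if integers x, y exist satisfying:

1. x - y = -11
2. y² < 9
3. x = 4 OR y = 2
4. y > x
Yes

Take x = -9, y = 2. Substituting into each constraint:
  (1) (-9) + (-2) = -11 ✓
  (2) y² = (2)² = 4, and 4 < 9 ✓
  (3) y = 2, target 2 ✓ (second branch holds)
  (4) 2 > -9 ✓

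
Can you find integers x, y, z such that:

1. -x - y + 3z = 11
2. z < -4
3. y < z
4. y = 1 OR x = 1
Yes

Take x = 1, y = -27, z = -5. Substituting into each constraint:
  (1) (-1) + 27 + 3(-5) = 11 ✓
  (2) -5 < -4 ✓
  (3) -27 < -5 ✓
  (4) x = 1, target 1 ✓ (second branch holds)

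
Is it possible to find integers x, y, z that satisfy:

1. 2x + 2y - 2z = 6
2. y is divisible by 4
Yes

Take x = 0, y = 0, z = -3. Substituting into each constraint:
  (1) 2(0) + 2(0) - 2(-3) = 6 ✓
  (2) 0 = 4 × 0, remainder 0 ✓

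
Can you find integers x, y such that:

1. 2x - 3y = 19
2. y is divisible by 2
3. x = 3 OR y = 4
No

A contradictory subset is {2x - 3y = 19, x = 3 OR y = 4}. No integer assignment can satisfy these jointly:

  - 2x - 3y = 19: is a linear equation tying the variables together
  - x = 3 OR y = 4: forces a choice: either x = 3 or y = 4

Split on the disjunction (x = 3 OR y = 4):
  • If x = 3: with x = 3, every remaining term of the linear equation is divisible by 3, so the left side is ≡ 0 (mod 3); but the right side 13 ≡ 1 (mod 3). No integers can satisfy it.
  • If y = 4: with y = 4, every remaining term of the linear equation is divisible by 2, so the left side is ≡ 0 (mod 2); but the right side 31 ≡ 1 (mod 2). No integers can satisfy it.
Both branches are infeasible, so the system has no integer solution.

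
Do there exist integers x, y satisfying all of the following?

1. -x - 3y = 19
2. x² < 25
Yes

Take x = -1, y = -6. Substituting into each constraint:
  (1) 1 - 3(-6) = 19 ✓
  (2) x² = (-1)² = 1, and 1 < 25 ✓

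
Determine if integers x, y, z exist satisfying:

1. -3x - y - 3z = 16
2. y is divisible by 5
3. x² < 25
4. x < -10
No

A contradictory subset is {x² < 25, x < -10}. No integer assignment can satisfy these jointly:

  - x² < 25: restricts x to |x| ≤ 4
  - x < -10: bounds one variable relative to a constant

Direct contradiction: the bounds on x require x ≥ -4 and x ≤ -11 simultaneously, which is empty.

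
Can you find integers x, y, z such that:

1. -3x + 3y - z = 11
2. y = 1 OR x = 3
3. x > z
Yes

Take x = 3, y = 7, z = 1. Substituting into each constraint:
  (1) -3(3) + 3(7) + (-1) = 11 ✓
  (2) x = 3, target 3 ✓ (second branch holds)
  (3) 3 > 1 ✓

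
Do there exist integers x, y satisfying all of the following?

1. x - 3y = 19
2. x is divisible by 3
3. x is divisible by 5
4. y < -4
No

A contradictory subset is {x - 3y = 19, x is divisible by 3}. No integer assignment can satisfy these jointly:

  - x - 3y = 19: is a linear equation tying the variables together
  - x is divisible by 3: restricts x to multiples of 3

Modular obstruction: writing x = 3x', every remaining term of the linear equation is divisible by 3, so the left side is ≡ 0 (mod 3); but the right side 19 ≡ 1 (mod 3). No integers can satisfy it.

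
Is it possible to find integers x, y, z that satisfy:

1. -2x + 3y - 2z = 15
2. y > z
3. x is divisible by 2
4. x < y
Yes

Take x = 0, y = 1, z = -6. Substituting into each constraint:
  (1) -2(0) + 3(1) - 2(-6) = 15 ✓
  (2) 1 > -6 ✓
  (3) 0 = 2 × 0, remainder 0 ✓
  (4) 0 < 1 ✓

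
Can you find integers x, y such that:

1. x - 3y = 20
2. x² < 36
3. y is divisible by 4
Yes

Take x = -4, y = -8. Substituting into each constraint:
  (1) (-4) - 3(-8) = 20 ✓
  (2) x² = (-4)² = 16, and 16 < 36 ✓
  (3) -8 = 4 × -2, remainder 0 ✓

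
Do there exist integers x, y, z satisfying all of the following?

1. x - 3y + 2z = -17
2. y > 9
Yes

Take x = 1, y = 10, z = 6. Substituting into each constraint:
  (1) 1 - 3(10) + 2(6) = -17 ✓
  (2) 10 > 9 ✓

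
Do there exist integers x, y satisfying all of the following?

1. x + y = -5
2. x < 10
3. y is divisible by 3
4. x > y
Yes

Take x = -2, y = -3. Substituting into each constraint:
  (1) (-2) + (-3) = -5 ✓
  (2) -2 < 10 ✓
  (3) -3 = 3 × -1, remainder 0 ✓
  (4) -2 > -3 ✓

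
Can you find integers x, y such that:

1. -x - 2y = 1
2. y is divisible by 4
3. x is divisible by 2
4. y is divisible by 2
No

A contradictory subset is {-x - 2y = 1, x is divisible by 2}. No integer assignment can satisfy these jointly:

  - -x - 2y = 1: is a linear equation tying the variables together
  - x is divisible by 2: restricts x to multiples of 2

Modular obstruction: writing x = 2x', every remaining term of the linear equation is divisible by 2, so the left side is ≡ 0 (mod 2); but the right side 1 ≡ 1 (mod 2). No integers can satisfy it.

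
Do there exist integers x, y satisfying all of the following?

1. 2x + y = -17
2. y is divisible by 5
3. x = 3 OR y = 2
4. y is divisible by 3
No

A contradictory subset is {2x + y = -17, x = 3 OR y = 2, y is divisible by 3}. No integer assignment can satisfy these jointly:

  - 2x + y = -17: is a linear equation tying the variables together
  - x = 3 OR y = 2: forces a choice: either x = 3 or y = 2
  - y is divisible by 3: restricts y to multiples of 3

Split on the disjunction (x = 3 OR y = 2):
  • If x = 3: with x = 3, writing y = 3y', every remaining term of the linear equation is divisible by 3, so the left side is ≡ 0 (mod 3); but the right side -23 ≡ 1 (mod 3). No integers can satisfy it.
  • If y = 2: this contradicts the divisibility constraint — 2 is not a multiple of 3.
Both branches are infeasible, so the system has no integer solution.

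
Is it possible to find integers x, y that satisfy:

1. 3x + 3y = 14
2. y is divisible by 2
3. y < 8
No

Even the single constraint (3x + 3y = 14) is infeasible over the integers.

  - 3x + 3y = 14: every term on the left is divisible by 3, so the LHS ≡ 0 (mod 3), but the RHS 14 is not — no integer solution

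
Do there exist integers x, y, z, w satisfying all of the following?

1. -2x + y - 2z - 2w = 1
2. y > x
Yes

Take x = 0, y = 1, z = 0, w = 0. Substituting into each constraint:
  (1) -2(0) + 1 - 2(0) - 2(0) = 1 ✓
  (2) 1 > 0 ✓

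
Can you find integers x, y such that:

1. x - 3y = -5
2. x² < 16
Yes

Take x = -2, y = 1. Substituting into each constraint:
  (1) (-2) - 3(1) = -5 ✓
  (2) x² = (-2)² = 4, and 4 < 16 ✓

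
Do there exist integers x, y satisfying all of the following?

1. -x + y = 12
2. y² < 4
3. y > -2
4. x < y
Yes

Take x = -12, y = 0. Substituting into each constraint:
  (1) 12 + 0 = 12 ✓
  (2) y² = (0)² = 0, and 0 < 4 ✓
  (3) 0 > -2 ✓
  (4) -12 < 0 ✓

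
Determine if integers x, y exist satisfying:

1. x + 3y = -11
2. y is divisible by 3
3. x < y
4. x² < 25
No

A contradictory subset is {x + 3y = -11, x < y, x² < 25}. No integer assignment can satisfy these jointly:

  - x + 3y = -11: is a linear equation tying the variables together
  - x < y: bounds one variable relative to another variable
  - x² < 25: restricts x to |x| ≤ 4

The bounds confine x to {-4, -3, -2, -1, 0, 1, 2, 3, 4}. For each value, substitute into the equation:
  • x = -4: the equation gives 3y = -7, so y would not be an integer.
  • x = -3: the equation gives 3y = -8, so y would not be an integer.
  • x = -2: the equation forces y = -3, but y > x fails since -3 ≤ -2.
  • x = -1: the equation gives 3y = -10, so y would not be an integer.
  • x = 0: the equation gives 3y = -11, so y would not be an integer.
  • x = 1: the equation forces y = -4, but y > x fails since -4 ≤ 1.
  • x = 2: the equation gives 3y = -13, so y would not be an integer.
  • x = 3: the equation gives 3y = -14, so y would not be an integer.
  • x = 4: the equation forces y = -5, but y > x fails since -5 ≤ 4.
Every case fails, so no integer solution exists.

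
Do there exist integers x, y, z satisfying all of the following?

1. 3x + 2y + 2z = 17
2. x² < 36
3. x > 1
Yes

Take x = 3, y = 0, z = 4. Substituting into each constraint:
  (1) 3(3) + 2(0) + 2(4) = 17 ✓
  (2) x² = (3)² = 9, and 9 < 36 ✓
  (3) 3 > 1 ✓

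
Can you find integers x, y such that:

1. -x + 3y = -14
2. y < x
Yes

Take x = -4, y = -6. Substituting into each constraint:
  (1) 4 + 3(-6) = -14 ✓
  (2) -6 < -4 ✓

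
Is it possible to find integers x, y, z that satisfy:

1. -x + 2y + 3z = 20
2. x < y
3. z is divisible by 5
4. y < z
Yes

Take x = 3, y = 4, z = 5. Substituting into each constraint:
  (1) (-3) + 2(4) + 3(5) = 20 ✓
  (2) 3 < 4 ✓
  (3) 5 = 5 × 1, remainder 0 ✓
  (4) 4 < 5 ✓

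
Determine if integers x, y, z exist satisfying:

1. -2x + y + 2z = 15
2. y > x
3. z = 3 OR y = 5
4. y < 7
Yes

Take x = -8, y = -7, z = 3. Substituting into each constraint:
  (1) -2(-8) + (-7) + 2(3) = 15 ✓
  (2) -7 > -8 ✓
  (3) z = 3, target 3 ✓ (first branch holds)
  (4) -7 < 7 ✓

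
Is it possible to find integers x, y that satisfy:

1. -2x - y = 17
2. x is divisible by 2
Yes

Take x = 0, y = -17. Substituting into each constraint:
  (1) -2(0) + 17 = 17 ✓
  (2) 0 = 2 × 0, remainder 0 ✓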